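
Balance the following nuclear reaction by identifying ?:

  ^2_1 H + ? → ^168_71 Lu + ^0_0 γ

Yb-166

Conserve mass number: 2 + A = 168 + 0, so A = 166.
Conserve atomic number: 1 + Z = 71 + 0, so Z = 70.
Z = 70 is ytterbium, so the species is ^166_70 Yb.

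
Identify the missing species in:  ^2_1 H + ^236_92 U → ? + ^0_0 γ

Conserve mass number: 2 + 236 = A + 0, so A = 238.
Conserve atomic number: 1 + 92 = Z + 0, so Z = 93.
Z = 93 is neptunium, so the species is ^238_93 Np.

Np-238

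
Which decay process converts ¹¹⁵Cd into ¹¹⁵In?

beta-minus decay

ΔA = 115 − 115 = 0; ΔZ = 49 − 48 = +1.
A is unchanged and Z rises by 1 — a neutron has become a proton (β⁻ decay).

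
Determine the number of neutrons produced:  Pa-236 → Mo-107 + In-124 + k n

Conserve mass number: 236 = 107 + 124 + k, so k = 236 − 231 = 5.
Check atomic number: 91 = 42 + 49 + 0 = 91. ✓

5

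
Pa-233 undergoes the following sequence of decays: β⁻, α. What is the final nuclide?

Start: (A, Z) = (233, 91).
After β⁻: (233, 92).
After α: (229, 90).
Z = 90 is thorium.

Th-229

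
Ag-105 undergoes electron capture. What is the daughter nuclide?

Electron capture: mass number changes by +0, atomic number by -1.
A: 105 = 105; Z: 47 − 1 = 46.
Z = 46 is palladium, so the daughter is Pd-105.

Pd-105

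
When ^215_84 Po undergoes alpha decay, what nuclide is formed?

Pb-211

Alpha decay: mass number changes by -4, atomic number by -2.
A: 215 − 4 = 211; Z: 84 − 2 = 82.
Z = 82 is lead, so the daughter is ^211_82 Pb.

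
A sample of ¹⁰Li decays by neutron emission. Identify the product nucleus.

Neutron emission: mass number changes by -1, atomic number by +0.
A: 10 − 1 = 9; Z: 3 = 3.
Z = 3 is lithium, so the daughter is ⁹Li.

Li-9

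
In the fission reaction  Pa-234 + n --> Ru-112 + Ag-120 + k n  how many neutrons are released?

Conserve mass number: 235 = 112 + 120 + k, so k = 235 − 232 = 3.
Check atomic number: 91 = 44 + 47 + 0 = 91. ✓

3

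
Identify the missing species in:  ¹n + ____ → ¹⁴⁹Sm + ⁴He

Gd-152

Conserve mass number: 1 + A = 149 + 4, so A = 152.
Conserve atomic number: 0 + Z = 62 + 2, so Z = 64.
Z = 64 is gadolinium, so the species is ¹⁵²Gd.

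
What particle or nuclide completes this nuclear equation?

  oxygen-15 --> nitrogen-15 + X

positron

Conserve mass number: 15 = 15 + A, so A = 0.
Conserve atomic number: 8 = 7 + Z, so Z = 1.
A = 0 and Z = 1 is e⁺ — a positron.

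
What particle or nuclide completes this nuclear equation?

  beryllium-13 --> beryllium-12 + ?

neutron

Conserve mass number: 13 = 12 + A, so A = 1.
Conserve atomic number: 4 = 4 + Z, so Z = 0.
A = 1 and Z = 0 is neutron — a neutron.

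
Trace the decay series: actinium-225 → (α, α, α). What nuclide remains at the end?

Start: (A, Z) = (225, 89).
After α: (221, 87).
After α: (217, 85).
After α: (213, 83).
Z = 83 is bismuth.

Bi-213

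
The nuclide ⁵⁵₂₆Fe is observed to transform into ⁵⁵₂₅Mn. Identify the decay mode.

beta-plus decay or electron capture

ΔA = 55 − 55 = 0; ΔZ = 25 − 26 = -1.
A is unchanged and Z drops by 1 — a proton has become a neutron (β⁺ emission or electron capture).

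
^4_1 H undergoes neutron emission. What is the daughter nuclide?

Neutron emission: mass number changes by -1, atomic number by +0.
A: 4 − 1 = 3; Z: 1 = 1.
Z = 1 is hydrogen, so the daughter is ^3_1 H.

H-3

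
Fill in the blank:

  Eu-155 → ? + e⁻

Gd-155

Conserve mass number: 155 = A + 0, so A = 155.
Conserve atomic number: 63 = Z − 1, so Z = 64.
Z = 64 is gadolinium, so the species is Gd-155.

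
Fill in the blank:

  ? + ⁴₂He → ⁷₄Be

He-3

Conserve mass number: A + 4 = 7, so A = 3.
Conserve atomic number: Z + 2 = 4, so Z = 2.
Z = 2 is helium, so the species is ³₂He.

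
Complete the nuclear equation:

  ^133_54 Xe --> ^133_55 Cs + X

Conserve mass number: 133 = 133 + A, so A = 0.
Conserve atomic number: 54 = 55 + Z, so Z = -1.
A = 0 and Z = -1 is ^0_-1 e — a beta-minus particle.

beta-minus particle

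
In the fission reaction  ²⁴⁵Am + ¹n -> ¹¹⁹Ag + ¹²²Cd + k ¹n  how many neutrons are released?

5

Conserve mass number: 246 = 119 + 122 + k, so k = 246 − 241 = 5.
Check atomic number: 95 = 47 + 48 + 0 = 95. ✓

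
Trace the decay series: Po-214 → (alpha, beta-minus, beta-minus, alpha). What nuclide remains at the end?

Start: (A, Z) = (214, 84).
After α: (210, 82).
After β⁻: (210, 83).
After β⁻: (210, 84).
After α: (206, 82).
Z = 82 is lead.

Pb-206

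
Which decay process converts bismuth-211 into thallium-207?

ΔA = 207 − 211 = -4; ΔZ = 81 − 83 = -2.
A drops by 4 and Z drops by 2 — the signature of alpha emission.

alpha decay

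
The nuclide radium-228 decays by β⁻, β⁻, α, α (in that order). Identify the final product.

Start: (A, Z) = (228, 88).
After β⁻: (228, 89).
After β⁻: (228, 90).
After α: (224, 88).
After α: (220, 86).
Z = 86 is radon.

Rn-220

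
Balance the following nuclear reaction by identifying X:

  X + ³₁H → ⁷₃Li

Conserve mass number: A + 3 = 7, so A = 4.
Conserve atomic number: Z + 1 = 3, so Z = 2.
A = 4 and Z = 2 is ⁴₂He — an alpha particle.

alpha particle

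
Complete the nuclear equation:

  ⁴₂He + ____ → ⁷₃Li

Conserve mass number: 4 + A = 7, so A = 3.
Conserve atomic number: 2 + Z = 3, so Z = 1.
A = 3 and Z = 1 is ³₁H — a triton.

triton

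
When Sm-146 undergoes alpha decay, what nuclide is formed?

Nd-142

Alpha decay: mass number changes by -4, atomic number by -2.
A: 146 − 4 = 142; Z: 62 − 2 = 60.
Z = 60 is neodymium, so the daughter is Nd-142.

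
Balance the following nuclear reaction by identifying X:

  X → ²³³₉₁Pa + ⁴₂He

Conserve mass number: A = 233 + 4, so A = 237.
Conserve atomic number: Z = 91 + 2, so Z = 93.
Z = 93 is neptunium, so the species is ²³⁷₉₃Np.

Np-237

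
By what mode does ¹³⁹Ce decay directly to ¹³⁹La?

ΔA = 139 − 139 = 0; ΔZ = 57 − 58 = -1.
A is unchanged and Z drops by 1 — a proton has become a neutron (β⁺ emission or electron capture).

beta-plus decay or electron capture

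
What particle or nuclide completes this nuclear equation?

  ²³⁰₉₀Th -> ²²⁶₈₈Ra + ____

alpha particle

Conserve mass number: 230 = 226 + A, so A = 4.
Conserve atomic number: 90 = 88 + Z, so Z = 2.
A = 4 and Z = 2 is ⁴₂He — an alpha particle.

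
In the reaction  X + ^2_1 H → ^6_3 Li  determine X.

Conserve mass number: A + 2 = 6, so A = 4.
Conserve atomic number: Z + 1 = 3, so Z = 2.
A = 4 and Z = 2 is ^4_2 He — an alpha particle.

alpha particle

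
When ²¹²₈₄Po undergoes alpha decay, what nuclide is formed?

Alpha decay: mass number changes by -4, atomic number by -2.
A: 212 − 4 = 208; Z: 84 − 2 = 82.
Z = 82 is lead, so the daughter is ²⁰⁸₈₂Pb.

Pb-208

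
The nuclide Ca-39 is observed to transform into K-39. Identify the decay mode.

ΔA = 39 − 39 = 0; ΔZ = 19 − 20 = -1.
A is unchanged and Z drops by 1 — a proton has become a neutron (β⁺ emission or electron capture).

beta-plus decay or electron capture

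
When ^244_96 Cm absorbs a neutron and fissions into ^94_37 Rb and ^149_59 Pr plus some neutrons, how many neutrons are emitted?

2

Conserve mass number: 245 = 94 + 149 + k, so k = 245 − 243 = 2.
Check atomic number: 96 = 37 + 59 + 0 = 96. ✓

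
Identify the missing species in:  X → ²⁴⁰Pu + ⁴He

Cm-244

Conserve mass number: A = 240 + 4, so A = 244.
Conserve atomic number: Z = 94 + 2, so Z = 96.
Z = 96 is curium, so the species is ²⁴⁴Cm.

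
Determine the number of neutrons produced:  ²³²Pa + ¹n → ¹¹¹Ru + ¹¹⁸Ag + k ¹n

4

Conserve mass number: 233 = 111 + 118 + k, so k = 233 − 229 = 4.
Check atomic number: 91 = 44 + 47 + 0 = 91. ✓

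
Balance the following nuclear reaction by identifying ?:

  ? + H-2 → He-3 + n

Conserve mass number: A + 2 = 3 + 1, so A = 2.
Conserve atomic number: Z + 1 = 2 + 0, so Z = 1.
A = 2 and Z = 1 is H-2 — a deuteron.

deuteron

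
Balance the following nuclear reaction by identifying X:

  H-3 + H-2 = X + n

He-4

Conserve mass number: 3 + 2 = A + 1, so A = 4.
Conserve atomic number: 1 + 1 = Z + 0, so Z = 2.
A = 4 and Z = 2 is He-4 — an alpha particle.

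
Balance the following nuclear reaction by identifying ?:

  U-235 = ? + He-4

Conserve mass number: 235 = A + 4, so A = 231.
Conserve atomic number: 92 = Z + 2, so Z = 90.
Z = 90 is thorium, so the species is Th-231.

Th-231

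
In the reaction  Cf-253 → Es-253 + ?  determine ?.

Conserve mass number: 253 = 253 + A, so A = 0.
Conserve atomic number: 98 = 99 + Z, so Z = -1.
A = 0 and Z = -1 is e⁻ — a beta-minus particle.

beta-minus particle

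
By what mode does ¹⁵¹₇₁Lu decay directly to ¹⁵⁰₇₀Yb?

proton emission

ΔA = 150 − 151 = -1; ΔZ = 70 − 71 = -1.
A drops by 1 and Z drops by 1 — a proton was emitted.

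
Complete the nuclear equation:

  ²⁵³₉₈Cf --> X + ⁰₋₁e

Conserve mass number: 253 = A + 0, so A = 253.
Conserve atomic number: 98 = Z − 1, so Z = 99.
Z = 99 is einsteinium, so the species is ²⁵³₉₉Es.

Es-253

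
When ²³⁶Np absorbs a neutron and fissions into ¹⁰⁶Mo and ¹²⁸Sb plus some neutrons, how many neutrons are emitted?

Conserve mass number: 237 = 106 + 128 + k, so k = 237 − 234 = 3.
Check atomic number: 93 = 42 + 51 + 0 = 93. ✓

3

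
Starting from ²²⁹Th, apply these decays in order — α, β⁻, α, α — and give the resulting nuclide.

At-217

Start: (A, Z) = (229, 90).
After α: (225, 88).
After β⁻: (225, 89).
After α: (221, 87).
After α: (217, 85).
Z = 85 is astatine.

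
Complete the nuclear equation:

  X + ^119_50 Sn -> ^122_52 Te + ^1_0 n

Conserve mass number: A + 119 = 122 + 1, so A = 4.
Conserve atomic number: Z + 50 = 52 + 0, so Z = 2.
A = 4 and Z = 2 is ^4_2 He — an alpha particle.

alpha particle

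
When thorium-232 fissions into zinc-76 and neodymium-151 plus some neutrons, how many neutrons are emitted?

Conserve mass number: 232 = 76 + 151 + k, so k = 232 − 227 = 5.
Check atomic number: 90 = 30 + 60 + 0 = 90. ✓

5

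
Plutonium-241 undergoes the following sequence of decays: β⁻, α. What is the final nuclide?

Np-237

Start: (A, Z) = (241, 94).
After β⁻: (241, 95).
After α: (237, 93).
Z = 93 is neptunium.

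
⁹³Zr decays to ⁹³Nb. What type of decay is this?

beta-minus decay

ΔA = 93 − 93 = 0; ΔZ = 41 − 40 = +1.
A is unchanged and Z rises by 1 — a neutron has become a proton (β⁻ decay).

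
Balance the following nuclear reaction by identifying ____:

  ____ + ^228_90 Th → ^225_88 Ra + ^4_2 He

neutron

Conserve mass number: A + 228 = 225 + 4, so A = 1.
Conserve atomic number: Z + 90 = 88 + 2, so Z = 0.
A = 1 and Z = 0 is ^1_0 n — a neutron.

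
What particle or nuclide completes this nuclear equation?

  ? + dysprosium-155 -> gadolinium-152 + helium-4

neutron

Conserve mass number: A + 155 = 152 + 4, so A = 1.
Conserve atomic number: Z + 66 = 64 + 2, so Z = 0.
A = 1 and Z = 0 is neutron — a neutron.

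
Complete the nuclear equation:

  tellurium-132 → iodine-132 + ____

beta-minus particle

Conserve mass number: 132 = 132 + A, so A = 0.
Conserve atomic number: 52 = 53 + Z, so Z = -1.
A = 0 and Z = -1 is e⁻ — a beta-minus particle.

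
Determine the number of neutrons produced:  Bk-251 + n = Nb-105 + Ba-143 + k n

Conserve mass number: 252 = 105 + 143 + k, so k = 252 − 248 = 4.
Check atomic number: 97 = 41 + 56 + 0 = 97. ✓

4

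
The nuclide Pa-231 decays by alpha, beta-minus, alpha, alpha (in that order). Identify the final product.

Start: (A, Z) = (231, 91).
After α: (227, 89).
After β⁻: (227, 90).
After α: (223, 88).
After α: (219, 86).
Z = 86 is radon.

Rn-219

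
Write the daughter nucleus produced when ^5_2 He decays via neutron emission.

He-4

Neutron emission: mass number changes by -1, atomic number by +0.
A: 5 − 1 = 4; Z: 2 = 2.
Z = 2 is helium, so the daughter is ^4_2 He.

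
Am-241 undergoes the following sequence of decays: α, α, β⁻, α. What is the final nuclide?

Th-229

Start: (A, Z) = (241, 95).
After α: (237, 93).
After α: (233, 91).
After β⁻: (233, 92).
After α: (229, 90).
Z = 90 is thorium.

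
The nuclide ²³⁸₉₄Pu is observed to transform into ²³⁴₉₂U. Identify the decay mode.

alpha decay

ΔA = 234 − 238 = -4; ΔZ = 92 − 94 = -2.
A drops by 4 and Z drops by 2 — the signature of alpha emission.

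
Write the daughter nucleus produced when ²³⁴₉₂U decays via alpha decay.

Th-230

Alpha decay: mass number changes by -4, atomic number by -2.
A: 234 − 4 = 230; Z: 92 − 2 = 90.
Z = 90 is thorium, so the daughter is ²³⁰₉₀Th.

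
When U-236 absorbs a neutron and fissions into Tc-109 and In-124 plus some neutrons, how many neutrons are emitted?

Conserve mass number: 237 = 109 + 124 + k, so k = 237 − 233 = 4.
Check atomic number: 92 = 43 + 49 + 0 = 92. ✓

4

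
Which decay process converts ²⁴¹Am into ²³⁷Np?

alpha decay

ΔA = 237 − 241 = -4; ΔZ = 93 − 95 = -2.
A drops by 4 and Z drops by 2 — the signature of alpha emission.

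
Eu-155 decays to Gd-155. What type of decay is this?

beta-minus decay

ΔA = 155 − 155 = 0; ΔZ = 64 − 63 = +1.
A is unchanged and Z rises by 1 — a neutron has become a proton (β⁻ decay).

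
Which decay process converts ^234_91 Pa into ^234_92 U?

ΔA = 234 − 234 = 0; ΔZ = 92 − 91 = +1.
A is unchanged and Z rises by 1 — a neutron has become a proton (β⁻ decay).

beta-minus decay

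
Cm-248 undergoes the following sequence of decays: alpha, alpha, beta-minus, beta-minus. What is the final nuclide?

Start: (A, Z) = (248, 96).
After α: (244, 94).
After α: (240, 92).
After β⁻: (240, 93).
After β⁻: (240, 94).
Z = 94 is plutonium.

Pu-240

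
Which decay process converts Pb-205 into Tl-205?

ΔA = 205 − 205 = 0; ΔZ = 81 − 82 = -1.
A is unchanged and Z drops by 1 — a proton has become a neutron (β⁺ emission or electron capture).

beta-plus decay or electron capture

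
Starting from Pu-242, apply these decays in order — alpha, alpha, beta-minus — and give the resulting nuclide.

Start: (A, Z) = (242, 94).
After α: (238, 92).
After α: (234, 90).
After β⁻: (234, 91).
Z = 91 is protactinium.

Pa-234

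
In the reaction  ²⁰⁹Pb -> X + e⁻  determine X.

Conserve mass number: 209 = A + 0, so A = 209.
Conserve atomic number: 82 = Z − 1, so Z = 83.
Z = 83 is bismuth, so the species is ²⁰⁹Bi.

Bi-209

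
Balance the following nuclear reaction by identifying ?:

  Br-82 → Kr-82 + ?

beta-minus particle

Conserve mass number: 82 = 82 + A, so A = 0.
Conserve atomic number: 35 = 36 + Z, so Z = -1.
A = 0 and Z = -1 is e⁻ — a beta-minus particle.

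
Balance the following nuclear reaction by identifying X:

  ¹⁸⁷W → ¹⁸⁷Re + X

beta-minus particle

Conserve mass number: 187 = 187 + A, so A = 0.
Conserve atomic number: 74 = 75 + Z, so Z = -1.
A = 0 and Z = -1 is e⁻ — a beta-minus particle.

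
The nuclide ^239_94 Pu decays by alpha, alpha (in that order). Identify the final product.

Start: (A, Z) = (239, 94).
After α: (235, 92).
After α: (231, 90).
Z = 90 is thorium.

Th-231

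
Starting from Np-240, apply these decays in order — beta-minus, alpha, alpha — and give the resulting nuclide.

Th-232

Start: (A, Z) = (240, 93).
After β⁻: (240, 94).
After α: (236, 92).
After α: (232, 90).
Z = 90 is thorium.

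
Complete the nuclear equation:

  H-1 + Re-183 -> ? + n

Conserve mass number: 1 + 183 = A + 1, so A = 183.
Conserve atomic number: 1 + 75 = Z + 0, so Z = 76.
Z = 76 is osmium, so the species is Os-183.

Os-183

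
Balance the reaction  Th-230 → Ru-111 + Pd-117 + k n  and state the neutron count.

Conserve mass number: 230 = 111 + 117 + k, so k = 230 − 228 = 2.
Check atomic number: 90 = 44 + 46 + 0 = 90. ✓

2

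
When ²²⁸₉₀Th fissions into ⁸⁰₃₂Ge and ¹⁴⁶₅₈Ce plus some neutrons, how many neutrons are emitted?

2

Conserve mass number: 228 = 80 + 146 + k, so k = 228 − 226 = 2.
Check atomic number: 90 = 32 + 58 + 0 = 90. ✓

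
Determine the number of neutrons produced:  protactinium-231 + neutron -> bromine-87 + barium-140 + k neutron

5

Conserve mass number: 232 = 87 + 140 + k, so k = 232 − 227 = 5.
Check atomic number: 91 = 35 + 56 + 0 = 91. ✓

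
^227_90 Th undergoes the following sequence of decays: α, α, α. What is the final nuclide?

Po-215

Start: (A, Z) = (227, 90).
After α: (223, 88).
After α: (219, 86).
After α: (215, 84).
Z = 84 is polonium.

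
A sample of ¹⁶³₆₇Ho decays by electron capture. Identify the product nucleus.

Dy-163

Electron capture: mass number changes by +0, atomic number by -1.
A: 163 = 163; Z: 67 − 1 = 66.
Z = 66 is dysprosium, so the daughter is ¹⁶³₆₆Dy.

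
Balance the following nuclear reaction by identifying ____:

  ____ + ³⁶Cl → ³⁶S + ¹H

neutron

Conserve mass number: A + 36 = 36 + 1, so A = 1.
Conserve atomic number: Z + 17 = 16 + 1, so Z = 0.
A = 1 and Z = 0 is ¹n — a neutron.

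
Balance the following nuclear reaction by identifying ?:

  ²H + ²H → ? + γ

Conserve mass number: 2 + 2 = A + 0, so A = 4.
Conserve atomic number: 1 + 1 = Z + 0, so Z = 2.
A = 4 and Z = 2 is ⁴He — an alpha particle.

He-4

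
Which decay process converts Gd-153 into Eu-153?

ΔA = 153 − 153 = 0; ΔZ = 63 − 64 = -1.
A is unchanged and Z drops by 1 — a proton has become a neutron (β⁺ emission or electron capture).

beta-plus decay or electron capture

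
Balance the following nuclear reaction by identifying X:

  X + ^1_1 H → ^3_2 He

Conserve mass number: A + 1 = 3, so A = 2.
Conserve atomic number: Z + 1 = 2, so Z = 1.
A = 2 and Z = 1 is ^2_1 H — a deuteron.

deuteron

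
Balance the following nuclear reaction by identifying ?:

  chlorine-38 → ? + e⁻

Conserve mass number: 38 = A + 0, so A = 38.
Conserve atomic number: 17 = Z − 1, so Z = 18.
Z = 18 is argon, so the species is argon-38.

Ar-38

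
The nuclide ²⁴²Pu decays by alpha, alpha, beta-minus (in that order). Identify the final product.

Pa-234

Start: (A, Z) = (242, 94).
After α: (238, 92).
After α: (234, 90).
After β⁻: (234, 91).
Z = 91 is protactinium.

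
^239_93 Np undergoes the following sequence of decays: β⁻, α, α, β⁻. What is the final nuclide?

Start: (A, Z) = (239, 93).
After β⁻: (239, 94).
After α: (235, 92).
After α: (231, 90).
After β⁻: (231, 91).
Z = 91 is protactinium.

Pa-231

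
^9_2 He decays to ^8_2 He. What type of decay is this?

neutron emission

ΔA = 8 − 9 = -1; ΔZ = 2 − 2 = +0.
A drops by 1 with Z unchanged — a neutron was emitted.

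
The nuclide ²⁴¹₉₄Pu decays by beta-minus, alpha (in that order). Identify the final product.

Np-237

Start: (A, Z) = (241, 94).
After β⁻: (241, 95).
After α: (237, 93).
Z = 93 is neptunium.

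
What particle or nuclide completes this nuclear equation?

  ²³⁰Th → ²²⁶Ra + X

alpha particle

Conserve mass number: 230 = 226 + A, so A = 4.
Conserve atomic number: 90 = 88 + Z, so Z = 2.
A = 4 and Z = 2 is ⁴He — an alpha particle.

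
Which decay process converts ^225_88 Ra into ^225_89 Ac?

ΔA = 225 − 225 = 0; ΔZ = 89 − 88 = +1.
A is unchanged and Z rises by 1 — a neutron has become a proton (β⁻ decay).

beta-minus decay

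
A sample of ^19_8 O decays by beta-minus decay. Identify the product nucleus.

Beta-minus decay: mass number changes by +0, atomic number by +1.
A: 19 = 19; Z: 8 + 1 = 9.
Z = 9 is fluorine, so the daughter is ^19_9 F.

F-19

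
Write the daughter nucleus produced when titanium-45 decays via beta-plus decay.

Beta-plus decay: mass number changes by +0, atomic number by -1.
A: 45 = 45; Z: 22 − 1 = 21.
Z = 21 is scandium, so the daughter is scandium-45.

Sc-45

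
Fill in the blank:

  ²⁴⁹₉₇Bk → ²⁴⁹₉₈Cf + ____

beta-minus particle

Conserve mass number: 249 = 249 + A, so A = 0.
Conserve atomic number: 97 = 98 + Z, so Z = -1.
A = 0 and Z = -1 is ⁰₋₁e — a beta-minus particle.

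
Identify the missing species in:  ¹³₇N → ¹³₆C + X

Conserve mass number: 13 = 13 + A, so A = 0.
Conserve atomic number: 7 = 6 + Z, so Z = 1.
A = 0 and Z = 1 is ⁰₁e — a positron.

positron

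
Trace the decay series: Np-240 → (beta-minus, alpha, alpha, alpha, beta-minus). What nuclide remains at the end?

Start: (A, Z) = (240, 93).
After β⁻: (240, 94).
After α: (236, 92).
After α: (232, 90).
After α: (228, 88).
After β⁻: (228, 89).
Z = 89 is actinium.

Ac-228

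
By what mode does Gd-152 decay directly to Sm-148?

ΔA = 148 − 152 = -4; ΔZ = 62 − 64 = -2.
A drops by 4 and Z drops by 2 — the signature of alpha emission.

alpha decay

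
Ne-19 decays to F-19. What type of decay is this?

ΔA = 19 − 19 = 0; ΔZ = 9 − 10 = -1.
A is unchanged and Z drops by 1 — a proton has become a neutron (β⁺ emission or electron capture).

beta-plus decay or electron capture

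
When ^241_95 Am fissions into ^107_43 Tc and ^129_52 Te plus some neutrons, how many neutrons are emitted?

Conserve mass number: 241 = 107 + 129 + k, so k = 241 − 236 = 5.
Check atomic number: 95 = 43 + 52 + 0 = 95. ✓

5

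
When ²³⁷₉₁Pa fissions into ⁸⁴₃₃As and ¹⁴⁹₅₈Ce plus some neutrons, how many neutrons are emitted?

4

Conserve mass number: 237 = 84 + 149 + k, so k = 237 − 233 = 4.
Check atomic number: 91 = 33 + 58 + 0 = 91. ✓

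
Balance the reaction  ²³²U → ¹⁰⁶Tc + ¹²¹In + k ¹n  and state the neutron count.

Conserve mass number: 232 = 106 + 121 + k, so k = 232 − 227 = 5.
Check atomic number: 92 = 43 + 49 + 0 = 92. ✓

5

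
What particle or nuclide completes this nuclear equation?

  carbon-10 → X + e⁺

B-10

Conserve mass number: 10 = A + 0, so A = 10.
Conserve atomic number: 6 = Z + 1, so Z = 5.
Z = 5 is boron, so the species is boron-10.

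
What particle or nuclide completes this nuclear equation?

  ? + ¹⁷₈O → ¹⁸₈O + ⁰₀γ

neutron

Conserve mass number: A + 17 = 18 + 0, so A = 1.
Conserve atomic number: Z + 8 = 8 + 0, so Z = 0.
A = 1 and Z = 0 is ¹₀n — a neutron.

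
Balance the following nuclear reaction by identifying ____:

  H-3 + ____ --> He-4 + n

Conserve mass number: 3 + A = 4 + 1, so A = 2.
Conserve atomic number: 1 + Z = 2 + 0, so Z = 1.
A = 2 and Z = 1 is H-2 — a deuteron.

deuteron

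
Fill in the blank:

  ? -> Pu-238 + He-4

Cm-242

Conserve mass number: A = 238 + 4, so A = 242.
Conserve atomic number: Z = 94 + 2, so Z = 96.
Z = 96 is curium, so the species is Cm-242.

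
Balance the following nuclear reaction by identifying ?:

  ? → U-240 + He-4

Pu-244

Conserve mass number: A = 240 + 4, so A = 244.
Conserve atomic number: Z = 92 + 2, so Z = 94.
Z = 94 is plutonium, so the species is Pu-244.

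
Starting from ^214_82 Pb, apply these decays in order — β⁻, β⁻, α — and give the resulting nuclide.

Start: (A, Z) = (214, 82).
After β⁻: (214, 83).
After β⁻: (214, 84).
After α: (210, 82).
Z = 82 is lead.

Pb-210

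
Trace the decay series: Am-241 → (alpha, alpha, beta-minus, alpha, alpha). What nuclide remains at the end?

Start: (A, Z) = (241, 95).
After α: (237, 93).
After α: (233, 91).
After β⁻: (233, 92).
After α: (229, 90).
After α: (225, 88).
Z = 88 is radium.

Ra-225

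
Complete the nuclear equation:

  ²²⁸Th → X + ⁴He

Ra-224

Conserve mass number: 228 = A + 4, so A = 224.
Conserve atomic number: 90 = Z + 2, so Z = 88.
Z = 88 is radium, so the species is ²²⁴Ra.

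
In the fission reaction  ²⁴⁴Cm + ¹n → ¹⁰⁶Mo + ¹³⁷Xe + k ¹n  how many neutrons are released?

Conserve mass number: 245 = 106 + 137 + k, so k = 245 − 243 = 2.
Check atomic number: 96 = 42 + 54 + 0 = 96. ✓

2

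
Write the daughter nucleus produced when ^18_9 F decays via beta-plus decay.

O-18

Beta-plus decay: mass number changes by +0, atomic number by -1.
A: 18 = 18; Z: 9 − 1 = 8.
Z = 8 is oxygen, so the daughter is ^18_8 O.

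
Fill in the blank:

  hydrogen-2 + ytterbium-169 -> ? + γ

Conserve mass number: 2 + 169 = A + 0, so A = 171.
Conserve atomic number: 1 + 70 = Z + 0, so Z = 71.
Z = 71 is lutetium, so the species is lutetium-171.

Lu-171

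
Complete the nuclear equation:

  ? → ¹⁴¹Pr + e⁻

Ce-141

Conserve mass number: A = 141 + 0, so A = 141.
Conserve atomic number: Z = 59 − 1, so Z = 58.
Z = 58 is cerium, so the species is ¹⁴¹Ce.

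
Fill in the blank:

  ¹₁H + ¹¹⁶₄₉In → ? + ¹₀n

Conserve mass number: 1 + 116 = A + 1, so A = 116.
Conserve atomic number: 1 + 49 = Z + 0, so Z = 50.
Z = 50 is tin, so the species is ¹¹⁶₅₀Sn.

Sn-116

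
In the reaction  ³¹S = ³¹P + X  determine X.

positron

Conserve mass number: 31 = 31 + A, so A = 0.
Conserve atomic number: 16 = 15 + Z, so Z = 1.
A = 0 and Z = 1 is e⁺ — a positron.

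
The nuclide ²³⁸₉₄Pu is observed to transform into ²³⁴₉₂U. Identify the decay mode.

ΔA = 234 − 238 = -4; ΔZ = 92 − 94 = -2.
A drops by 4 and Z drops by 2 — the signature of alpha emission.

alpha decay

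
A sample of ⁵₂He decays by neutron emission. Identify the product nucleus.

Neutron emission: mass number changes by -1, atomic number by +0.
A: 5 − 1 = 4; Z: 2 = 2.
Z = 2 is helium, so the daughter is ⁴₂He.

He-4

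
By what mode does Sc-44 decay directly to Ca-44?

beta-plus decay or electron capture

ΔA = 44 − 44 = 0; ΔZ = 20 − 21 = -1.
A is unchanged and Z drops by 1 — a proton has become a neutron (β⁺ emission or electron capture).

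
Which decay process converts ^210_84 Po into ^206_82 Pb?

ΔA = 206 − 210 = -4; ΔZ = 82 − 84 = -2.
A drops by 4 and Z drops by 2 — the signature of alpha emission.

alpha decay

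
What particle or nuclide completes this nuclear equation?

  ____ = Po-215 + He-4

Conserve mass number: A = 215 + 4, so A = 219.
Conserve atomic number: Z = 84 + 2, so Z = 86.
Z = 86 is radon, so the species is Rn-219.

Rn-219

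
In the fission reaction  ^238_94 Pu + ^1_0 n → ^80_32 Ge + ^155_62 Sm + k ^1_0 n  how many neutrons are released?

Conserve mass number: 239 = 80 + 155 + k, so k = 239 − 235 = 4.
Check atomic number: 94 = 32 + 62 + 0 = 94. ✓

4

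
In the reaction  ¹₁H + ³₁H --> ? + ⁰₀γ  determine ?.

He-4

Conserve mass number: 1 + 3 = A + 0, so A = 4.
Conserve atomic number: 1 + 1 = Z + 0, so Z = 2.
A = 4 and Z = 2 is ⁴₂He — an alpha particle.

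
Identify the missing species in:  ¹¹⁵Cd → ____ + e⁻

Conserve mass number: 115 = A + 0, so A = 115.
Conserve atomic number: 48 = Z − 1, so Z = 49.
Z = 49 is indium, so the species is ¹¹⁵In.

In-115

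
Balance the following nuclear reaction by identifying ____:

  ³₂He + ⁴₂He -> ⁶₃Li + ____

proton

Conserve mass number: 3 + 4 = 6 + A, so A = 1.
Conserve atomic number: 2 + 2 = 3 + Z, so Z = 1.
A = 1 and Z = 1 is ¹₁H — a proton.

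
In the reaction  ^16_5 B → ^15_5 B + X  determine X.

neutron

Conserve mass number: 16 = 15 + A, so A = 1.
Conserve atomic number: 5 = 5 + Z, so Z = 0.
A = 1 and Z = 0 is ^1_0 n — a neutron.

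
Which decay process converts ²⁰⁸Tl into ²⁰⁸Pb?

beta-minus decay

ΔA = 208 − 208 = 0; ΔZ = 82 − 81 = +1.
A is unchanged and Z rises by 1 — a neutron has become a proton (β⁻ decay).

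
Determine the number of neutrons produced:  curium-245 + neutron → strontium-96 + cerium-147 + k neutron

3

Conserve mass number: 246 = 96 + 147 + k, so k = 246 − 243 = 3.
Check atomic number: 96 = 38 + 58 + 0 = 96. ✓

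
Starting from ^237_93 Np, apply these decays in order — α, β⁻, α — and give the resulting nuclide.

Th-229

Start: (A, Z) = (237, 93).
After α: (233, 91).
After β⁻: (233, 92).
After α: (229, 90).
Z = 90 is thorium.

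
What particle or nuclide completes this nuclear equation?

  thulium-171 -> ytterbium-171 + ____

beta-minus particle

Conserve mass number: 171 = 171 + A, so A = 0.
Conserve atomic number: 69 = 70 + Z, so Z = -1.
A = 0 and Z = -1 is e⁻ — a beta-minus particle.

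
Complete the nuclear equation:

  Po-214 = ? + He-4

Pb-210

Conserve mass number: 214 = A + 4, so A = 210.
Conserve atomic number: 84 = Z + 2, so Z = 82.
Z = 82 is lead, so the species is Pb-210.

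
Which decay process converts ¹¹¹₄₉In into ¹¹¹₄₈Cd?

ΔA = 111 − 111 = 0; ΔZ = 48 − 49 = -1.
A is unchanged and Z drops by 1 — a proton has become a neutron (β⁺ emission or electron capture).

beta-plus decay or electron capture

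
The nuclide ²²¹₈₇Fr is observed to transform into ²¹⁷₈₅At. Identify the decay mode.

alpha decay

ΔA = 217 − 221 = -4; ΔZ = 85 − 87 = -2.
A drops by 4 and Z drops by 2 — the signature of alpha emission.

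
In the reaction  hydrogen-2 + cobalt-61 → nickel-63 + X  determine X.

gamma ray

Conserve mass number: 2 + 61 = 63 + A, so A = 0.
Conserve atomic number: 1 + 27 = 28 + Z, so Z = 0.
A = 0 and Z = 0 is γ — a gamma ray.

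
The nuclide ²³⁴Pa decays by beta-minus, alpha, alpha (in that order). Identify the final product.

Ra-226

Start: (A, Z) = (234, 91).
After β⁻: (234, 92).
After α: (230, 90).
After α: (226, 88).
Z = 88 is radium.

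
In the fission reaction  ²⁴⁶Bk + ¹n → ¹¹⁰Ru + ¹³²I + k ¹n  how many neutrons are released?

Conserve mass number: 247 = 110 + 132 + k, so k = 247 − 242 = 5.
Check atomic number: 97 = 44 + 53 + 0 = 97. ✓

5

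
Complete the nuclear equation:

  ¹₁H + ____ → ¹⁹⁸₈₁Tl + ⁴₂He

Conserve mass number: 1 + A = 198 + 4, so A = 201.
Conserve atomic number: 1 + Z = 81 + 2, so Z = 82.
Z = 82 is lead, so the species is ²⁰¹₈₂Pb.

Pb-201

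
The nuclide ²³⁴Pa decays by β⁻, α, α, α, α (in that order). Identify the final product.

Po-218

Start: (A, Z) = (234, 91).
After β⁻: (234, 92).
After α: (230, 90).
After α: (226, 88).
After α: (222, 86).
After α: (218, 84).
Z = 84 is polonium.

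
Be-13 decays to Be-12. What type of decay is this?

neutron emission

ΔA = 12 − 13 = -1; ΔZ = 4 − 4 = +0.
A drops by 1 with Z unchanged — a neutron was emitted.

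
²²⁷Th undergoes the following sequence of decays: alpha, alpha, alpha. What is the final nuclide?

Po-215

Start: (A, Z) = (227, 90).
After α: (223, 88).
After α: (219, 86).
After α: (215, 84).
Z = 84 is polonium.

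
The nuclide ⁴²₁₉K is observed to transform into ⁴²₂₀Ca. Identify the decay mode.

ΔA = 42 − 42 = 0; ΔZ = 20 − 19 = +1.
A is unchanged and Z rises by 1 — a neutron has become a proton (β⁻ decay).

beta-minus decay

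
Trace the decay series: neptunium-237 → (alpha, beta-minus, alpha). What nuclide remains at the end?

Th-229

Start: (A, Z) = (237, 93).
After α: (233, 91).
After β⁻: (233, 92).
After α: (229, 90).
Z = 90 is thorium.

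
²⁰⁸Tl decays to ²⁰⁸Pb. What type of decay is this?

ΔA = 208 − 208 = 0; ΔZ = 82 − 81 = +1.
A is unchanged and Z rises by 1 — a neutron has become a proton (β⁻ decay).

beta-minus decay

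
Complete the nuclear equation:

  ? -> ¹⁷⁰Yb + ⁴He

Hf-174

Conserve mass number: A = 170 + 4, so A = 174.
Conserve atomic number: Z = 70 + 2, so Z = 72.
Z = 72 is hafnium, so the species is ¹⁷⁴Hf.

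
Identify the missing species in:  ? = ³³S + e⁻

Conserve mass number: A = 33 + 0, so A = 33.
Conserve atomic number: Z = 16 − 1, so Z = 15.
Z = 15 is phosphorus, so the species is ³³P.

P-33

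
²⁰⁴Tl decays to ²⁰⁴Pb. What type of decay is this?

ΔA = 204 − 204 = 0; ΔZ = 82 − 81 = +1.
A is unchanged and Z rises by 1 — a neutron has become a proton (β⁻ decay).

beta-minus decay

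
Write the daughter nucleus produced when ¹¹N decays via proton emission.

Proton emission: mass number changes by -1, atomic number by -1.
A: 11 − 1 = 10; Z: 7 − 1 = 6.
Z = 6 is carbon, so the daughter is ¹⁰C.

C-10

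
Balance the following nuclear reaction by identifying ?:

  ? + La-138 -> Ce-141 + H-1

alpha particle

Conserve mass number: A + 138 = 141 + 1, so A = 4.
Conserve atomic number: Z + 57 = 58 + 1, so Z = 2.
A = 4 and Z = 2 is He-4 — an alpha particle.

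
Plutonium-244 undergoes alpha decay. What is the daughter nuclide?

Alpha decay: mass number changes by -4, atomic number by -2.
A: 244 − 4 = 240; Z: 94 − 2 = 92.
Z = 92 is uranium, so the daughter is uranium-240.

U-240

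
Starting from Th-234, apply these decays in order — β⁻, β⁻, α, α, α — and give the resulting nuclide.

Rn-222

Start: (A, Z) = (234, 90).
After β⁻: (234, 91).
After β⁻: (234, 92).
After α: (230, 90).
After α: (226, 88).
After α: (222, 86).
Z = 86 is radon.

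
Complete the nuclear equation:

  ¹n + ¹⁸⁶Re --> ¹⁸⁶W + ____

Conserve mass number: 1 + 186 = 186 + A, so A = 1.
Conserve atomic number: 0 + 75 = 74 + Z, so Z = 1.
A = 1 and Z = 1 is ¹H — a proton.

proton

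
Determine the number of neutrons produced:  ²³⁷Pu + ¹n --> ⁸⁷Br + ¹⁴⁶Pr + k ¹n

Conserve mass number: 238 = 87 + 146 + k, so k = 238 − 233 = 5.
Check atomic number: 94 = 35 + 59 + 0 = 94. ✓

5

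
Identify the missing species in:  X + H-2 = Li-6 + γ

alpha particle

Conserve mass number: A + 2 = 6 + 0, so A = 4.
Conserve atomic number: Z + 1 = 3 + 0, so Z = 2.
A = 4 and Z = 2 is He-4 — an alpha particle.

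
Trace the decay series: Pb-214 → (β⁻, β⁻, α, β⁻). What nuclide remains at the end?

Bi-210

Start: (A, Z) = (214, 82).
After β⁻: (214, 83).
After β⁻: (214, 84).
After α: (210, 82).
After β⁻: (210, 83).
Z = 83 is bismuth.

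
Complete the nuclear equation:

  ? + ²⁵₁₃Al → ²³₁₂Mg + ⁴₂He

deuteron

Conserve mass number: A + 25 = 23 + 4, so A = 2.
Conserve atomic number: Z + 13 = 12 + 2, so Z = 1.
A = 2 and Z = 1 is ²₁H — a deuteron.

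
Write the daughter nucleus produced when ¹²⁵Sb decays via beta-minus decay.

Te-125

Beta-minus decay: mass number changes by +0, atomic number by +1.
A: 125 = 125; Z: 51 + 1 = 52.
Z = 52 is tellurium, so the daughter is ¹²⁵Te.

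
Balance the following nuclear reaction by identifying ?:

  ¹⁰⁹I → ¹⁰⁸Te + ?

Conserve mass number: 109 = 108 + A, so A = 1.
Conserve atomic number: 53 = 52 + Z, so Z = 1.
A = 1 and Z = 1 is ¹H — a proton.

proton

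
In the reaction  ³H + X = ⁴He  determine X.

proton

Conserve mass number: 3 + A = 4, so A = 1.
Conserve atomic number: 1 + Z = 2, so Z = 1.
A = 1 and Z = 1 is ¹H — a proton.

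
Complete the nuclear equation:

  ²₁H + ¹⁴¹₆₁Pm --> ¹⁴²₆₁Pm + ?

proton

Conserve mass number: 2 + 141 = 142 + A, so A = 1.
Conserve atomic number: 1 + 61 = 61 + Z, so Z = 1.
A = 1 and Z = 1 is ¹₁H — a proton.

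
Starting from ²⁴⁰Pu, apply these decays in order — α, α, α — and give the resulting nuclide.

Start: (A, Z) = (240, 94).
After α: (236, 92).
After α: (232, 90).
After α: (228, 88).
Z = 88 is radium.

Ra-228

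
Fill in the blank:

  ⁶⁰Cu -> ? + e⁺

Conserve mass number: 60 = A + 0, so A = 60.
Conserve atomic number: 29 = Z + 1, so Z = 28.
Z = 28 is nickel, so the species is ⁶⁰Ni.

Ni-60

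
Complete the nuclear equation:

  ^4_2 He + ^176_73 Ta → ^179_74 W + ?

proton

Conserve mass number: 4 + 176 = 179 + A, so A = 1.
Conserve atomic number: 2 + 73 = 74 + Z, so Z = 1.
A = 1 and Z = 1 is ^1_1 H — a proton.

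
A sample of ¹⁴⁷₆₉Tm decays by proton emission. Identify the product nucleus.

Er-146

Proton emission: mass number changes by -1, atomic number by -1.
A: 147 − 1 = 146; Z: 69 − 1 = 68.
Z = 68 is erbium, so the daughter is ¹⁴⁶₆₈Er.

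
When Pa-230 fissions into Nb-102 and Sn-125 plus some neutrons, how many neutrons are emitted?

3

Conserve mass number: 230 = 102 + 125 + k, so k = 230 − 227 = 3.
Check atomic number: 91 = 41 + 50 + 0 = 91. ✓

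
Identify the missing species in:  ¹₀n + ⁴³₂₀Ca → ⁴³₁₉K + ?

proton

Conserve mass number: 1 + 43 = 43 + A, so A = 1.
Conserve atomic number: 0 + 20 = 19 + Z, so Z = 1.
A = 1 and Z = 1 is ¹₁H — a proton.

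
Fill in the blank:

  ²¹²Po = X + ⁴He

Conserve mass number: 212 = A + 4, so A = 208.
Conserve atomic number: 84 = Z + 2, so Z = 82.
Z = 82 is lead, so the species is ²⁰⁸Pb.

Pb-208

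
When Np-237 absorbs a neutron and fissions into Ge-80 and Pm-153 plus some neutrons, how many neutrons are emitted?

Conserve mass number: 238 = 80 + 153 + k, so k = 238 − 233 = 5.
Check atomic number: 93 = 32 + 61 + 0 = 93. ✓

5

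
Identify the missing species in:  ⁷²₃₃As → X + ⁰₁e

Ge-72

Conserve mass number: 72 = A + 0, so A = 72.
Conserve atomic number: 33 = Z + 1, so Z = 32.
Z = 32 is germanium, so the species is ⁷²₃₂Ge.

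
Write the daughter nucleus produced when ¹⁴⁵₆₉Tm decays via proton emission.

Er-144

Proton emission: mass number changes by -1, atomic number by -1.
A: 145 − 1 = 144; Z: 69 − 1 = 68.
Z = 68 is erbium, so the daughter is ¹⁴⁴₆₈Er.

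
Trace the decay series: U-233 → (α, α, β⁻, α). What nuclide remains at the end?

Start: (A, Z) = (233, 92).
After α: (229, 90).
After α: (225, 88).
After β⁻: (225, 89).
After α: (221, 87).
Z = 87 is francium.

Fr-221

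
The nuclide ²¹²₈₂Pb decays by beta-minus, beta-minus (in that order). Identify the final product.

Start: (A, Z) = (212, 82).
After β⁻: (212, 83).
After β⁻: (212, 84).
Z = 84 is polonium.

Po-212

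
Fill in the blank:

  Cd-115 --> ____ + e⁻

In-115

Conserve mass number: 115 = A + 0, so A = 115.
Conserve atomic number: 48 = Z − 1, so Z = 49.
Z = 49 is indium, so the species is In-115.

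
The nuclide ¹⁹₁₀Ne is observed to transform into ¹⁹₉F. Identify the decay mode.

beta-plus decay or electron capture

ΔA = 19 − 19 = 0; ΔZ = 9 − 10 = -1.
A is unchanged and Z drops by 1 — a proton has become a neutron (β⁺ emission or electron capture).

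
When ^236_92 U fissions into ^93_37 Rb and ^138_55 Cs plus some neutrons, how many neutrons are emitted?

Conserve mass number: 236 = 93 + 138 + k, so k = 236 − 231 = 5.
Check atomic number: 92 = 37 + 55 + 0 = 92. ✓

5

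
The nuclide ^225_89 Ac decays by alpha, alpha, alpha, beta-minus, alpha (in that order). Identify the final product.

Pb-209

Start: (A, Z) = (225, 89).
After α: (221, 87).
After α: (217, 85).
After α: (213, 83).
After β⁻: (213, 84).
After α: (209, 82).
Z = 82 is lead.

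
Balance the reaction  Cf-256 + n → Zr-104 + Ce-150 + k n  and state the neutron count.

3

Conserve mass number: 257 = 104 + 150 + k, so k = 257 − 254 = 3.
Check atomic number: 98 = 40 + 58 + 0 = 98. ✓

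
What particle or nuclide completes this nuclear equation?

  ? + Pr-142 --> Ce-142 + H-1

Conserve mass number: A + 142 = 142 + 1, so A = 1.
Conserve atomic number: Z + 59 = 58 + 1, so Z = 0.
A = 1 and Z = 0 is n — a neutron.

neutron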